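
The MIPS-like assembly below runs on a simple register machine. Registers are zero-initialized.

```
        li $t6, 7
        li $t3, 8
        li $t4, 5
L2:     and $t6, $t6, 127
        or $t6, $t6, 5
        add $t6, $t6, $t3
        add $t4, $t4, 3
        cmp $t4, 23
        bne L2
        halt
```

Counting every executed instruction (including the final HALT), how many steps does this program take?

after li $t6, 7: $t6=7
after li $t3, 8: $t3=8
after li $t4, 5: $t4=5
after and $t6, $t6, 127: $t6=7&127=7
after or $t6, $t6, 5: $t6=7|5=7
after add $t6, $t6, $t3: $t6=7+8=15
after add $t4, $t4, 3: $t4=5+3=8
cmp $t4, 23  (cmp 8,23)
bne L2: taken
after and $t6, $t6, 127: $t6=15&127=15
after or $t6, $t6, 5: $t6=15|5=15
after add $t6, $t6, $t3: $t6=15+8=23
after add $t4, $t4, 3: $t4=8+3=11
cmp $t4, 23  (cmp 11,23)
bne L2: taken
after and $t6, $t6, 127: $t6=23&127=23
after or $t6, $t6, 5: $t6=23|5=23
after add $t6, $t6, $t3: $t6=23+8=31
after add $t4, $t4, 3: $t4=11+3=14
cmp $t4, 23  (cmp 14,23)
bne L2: taken
after and $t6, $t6, 127: $t6=31&127=31
after or $t6, $t6, 5: $t6=31|5=31
after add $t6, $t6, $t3: $t6=31+8=39
after add $t4, $t4, 3: $t4=14+3=17
cmp $t4, 23  (cmp 17,23)
bne L2: taken
after and $t6, $t6, 127: $t6=39&127=39
after or $t6, $t6, 5: $t6=39|5=39
after add $t6, $t6, $t3: $t6=39+8=47
after add $t4, $t4, 3: $t4=17+3=20
cmp $t4, 23  (cmp 20,23)
bne L2: taken
after and $t6, $t6, 127: $t6=47&127=47
after or $t6, $t6, 5: $t6=47|5=47
after add $t6, $t6, $t3: $t6=47+8=55
after add $t4, $t4, 3: $t4=20+3=23
cmp $t4, 23  (cmp 23,23)
bne L2: not taken
halt.
Total executed instructions: 40.

40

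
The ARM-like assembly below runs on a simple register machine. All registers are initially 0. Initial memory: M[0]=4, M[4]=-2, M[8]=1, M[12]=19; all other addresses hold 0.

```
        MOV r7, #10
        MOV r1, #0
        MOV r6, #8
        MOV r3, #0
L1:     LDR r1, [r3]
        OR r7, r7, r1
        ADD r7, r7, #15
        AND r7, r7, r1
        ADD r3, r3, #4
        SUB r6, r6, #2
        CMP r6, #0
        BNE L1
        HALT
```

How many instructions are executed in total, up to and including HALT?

r7=10
r1=0
r6=8
r3=0
r1=M[0]=4
r7=10|4=14
r7=14+15=29
r7=29&4=4
r3=0+4=4
r6=8-2=6
CMP r6, #0  (cmp 6,0)
BNE L1: taken
r1=M[4]=-2
r7=4|(-2)=-2
r7=(-2)+15=13
r7=13&(-2)=12
r3=4+4=8
r6=6-2=4
CMP r6, #0  (cmp 4,0)
BNE L1: taken
r1=M[8]=1
r7=12|1=13
r7=13+15=28
r7=28&1=0
r3=8+4=12
r6=4-2=2
CMP r6, #0  (cmp 2,0)
BNE L1: taken
r1=M[12]=19
r7=0|19=19
r7=19+15=34
r7=34&19=2
r3=12+4=16
r6=2-2=0
CMP r6, #0  (cmp 0,0)
BNE L1: not taken
halt.
Total executed instructions: 37.

37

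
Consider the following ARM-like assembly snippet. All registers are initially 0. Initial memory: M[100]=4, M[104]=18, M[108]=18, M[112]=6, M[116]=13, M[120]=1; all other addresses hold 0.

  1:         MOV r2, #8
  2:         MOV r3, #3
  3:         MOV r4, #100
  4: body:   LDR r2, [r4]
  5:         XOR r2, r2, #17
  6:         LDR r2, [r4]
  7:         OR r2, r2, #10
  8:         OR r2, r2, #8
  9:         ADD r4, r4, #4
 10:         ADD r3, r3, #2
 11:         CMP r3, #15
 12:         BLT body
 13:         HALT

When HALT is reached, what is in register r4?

after MOV r2, #8: r2=8
after MOV r3, #3: r3=3
after MOV r4, #100: r4=100
after LDR r2, [r4]: r2=M[100]=4
after XOR r2, r2, #17: r2=4^17=21
after LDR r2, [r4]: r2=M[100]=4
after OR r2, r2, #10: r2=4|10=14
after OR r2, r2, #8: r2=14|8=14
after ADD r4, r4, #4: r4=100+4=104
after ADD r3, r3, #2: r3=3+2=5
CMP r3, #15  (cmp 5,15)
BLT body: taken
after LDR r2, [r4]: r2=M[104]=18
after XOR r2, r2, #17: r2=18^17=3
after LDR r2, [r4]: r2=M[104]=18
after OR r2, r2, #10: r2=18|10=26
after OR r2, r2, #8: r2=26|8=26
after ADD r4, r4, #4: r4=104+4=108
after ADD r3, r3, #2: r3=5+2=7
CMP r3, #15  (cmp 7,15)
BLT body: taken
after LDR r2, [r4]: r2=M[108]=18
after XOR r2, r2, #17: r2=18^17=3
after LDR r2, [r4]: r2=M[108]=18
after OR r2, r2, #10: r2=18|10=26
after OR r2, r2, #8: r2=26|8=26
after ADD r4, r4, #4: r4=108+4=112
after ADD r3, r3, #2: r3=7+2=9
CMP r3, #15  (cmp 9,15)
BLT body: taken
after LDR r2, [r4]: r2=M[112]=6
after XOR r2, r2, #17: r2=6^17=23
after LDR r2, [r4]: r2=M[112]=6
after OR r2, r2, #10: r2=6|10=14
after OR r2, r2, #8: r2=14|8=14
after ADD r4, r4, #4: r4=112+4=116
after ADD r3, r3, #2: r3=9+2=11
CMP r3, #15  (cmp 11,15)
BLT body: taken
after LDR r2, [r4]: r2=M[116]=13
after XOR r2, r2, #17: r2=13^17=28
after LDR r2, [r4]: r2=M[116]=13
after OR r2, r2, #10: r2=13|10=15
after OR r2, r2, #8: r2=15|8=15
after ADD r4, r4, #4: r4=116+4=120
after ADD r3, r3, #2: r3=11+2=13
CMP r3, #15  (cmp 13,15)
BLT body: taken
after LDR r2, [r4]: r2=M[120]=1
after XOR r2, r2, #17: r2=1^17=16
after LDR r2, [r4]: r2=M[120]=1
after OR r2, r2, #10: r2=1|10=11
after OR r2, r2, #8: r2=11|8=11
after ADD r4, r4, #4: r4=120+4=124
after ADD r3, r3, #2: r3=13+2=15
CMP r3, #15  (cmp 15,15)
BLT body: not taken
halt.

124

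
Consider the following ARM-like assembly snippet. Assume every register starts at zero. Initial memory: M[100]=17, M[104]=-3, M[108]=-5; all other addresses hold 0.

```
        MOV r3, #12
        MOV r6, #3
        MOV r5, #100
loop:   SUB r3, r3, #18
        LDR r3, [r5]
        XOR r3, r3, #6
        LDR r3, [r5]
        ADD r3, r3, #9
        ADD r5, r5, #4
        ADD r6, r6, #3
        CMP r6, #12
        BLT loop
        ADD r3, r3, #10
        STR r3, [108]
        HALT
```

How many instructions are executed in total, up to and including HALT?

MOV r3, #12 → r3=12
MOV r6, #3 → r6=3
MOV r5, #100 → r5=100
SUB r3, r3, #18 → r3=12-18=-6
LDR r3, [r5] → r3=M[100]=17
XOR r3, r3, #6 → r3=17^6=23
LDR r3, [r5] → r3=M[100]=17
ADD r3, r3, #9 → r3=17+9=26
ADD r5, r5, #4 → r5=100+4=104
ADD r6, r6, #3 → r6=3+3=6
CMP r6, #12  (cmp 6,12)
BLT loop: taken
SUB r3, r3, #18 → r3=26-18=8
LDR r3, [r5] → r3=M[104]=-3
XOR r3, r3, #6 → r3=(-3)^6=-5
LDR r3, [r5] → r3=M[104]=-3
ADD r3, r3, #9 → r3=(-3)+9=6
ADD r5, r5, #4 → r5=104+4=108
ADD r6, r6, #3 → r6=6+3=9
CMP r6, #12  (cmp 9,12)
BLT loop: taken
SUB r3, r3, #18 → r3=6-18=-12
LDR r3, [r5] → r3=M[108]=-5
XOR r3, r3, #6 → r3=(-5)^6=-3
LDR r3, [r5] → r3=M[108]=-5
ADD r3, r3, #9 → r3=(-5)+9=4
ADD r5, r5, #4 → r5=108+4=112
ADD r6, r6, #3 → r6=9+3=12
CMP r6, #12  (cmp 12,12)
BLT loop: not taken
ADD r3, r3, #10 → r3=4+10=14
STR r3, [108] → M[108]=14
halt.
Total executed instructions: 33.

33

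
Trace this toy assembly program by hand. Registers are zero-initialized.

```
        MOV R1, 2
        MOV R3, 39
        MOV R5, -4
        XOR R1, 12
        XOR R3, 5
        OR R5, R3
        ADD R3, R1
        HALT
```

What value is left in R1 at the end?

after MOV R1, 2: R1=2
after MOV R3, 39: R3=39
after MOV R5, -4: R5=-4
after XOR R1, 12: R1=2^12=14
after XOR R3, 5: R3=39^5=34
after OR R5, R3: R5=(-4)|34=-2
after ADD R3, R1: R3=34+14=48
halt.

14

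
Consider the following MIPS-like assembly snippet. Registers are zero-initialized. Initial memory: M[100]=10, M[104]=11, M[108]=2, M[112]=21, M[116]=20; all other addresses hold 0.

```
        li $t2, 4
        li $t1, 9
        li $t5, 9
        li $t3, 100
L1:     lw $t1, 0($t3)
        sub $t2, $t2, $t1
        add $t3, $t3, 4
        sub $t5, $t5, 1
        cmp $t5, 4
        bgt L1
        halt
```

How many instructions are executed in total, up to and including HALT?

35

$t2=4
$t1=9
$t5=9
$t3=100
$t1=M[100]=10
$t2=4-10=-6
$t3=100+4=104
$t5=9-1=8
cmp $t5, 4  (cmp 8,4)
bgt L1: taken
$t1=M[104]=11
$t2=(-6)-11=-17
$t3=104+4=108
$t5=8-1=7
cmp $t5, 4  (cmp 7,4)
bgt L1: taken
$t1=M[108]=2
$t2=(-17)-2=-19
$t3=108+4=112
$t5=7-1=6
cmp $t5, 4  (cmp 6,4)
bgt L1: taken
$t1=M[112]=21
$t2=(-19)-21=-40
$t3=112+4=116
$t5=6-1=5
cmp $t5, 4  (cmp 5,4)
bgt L1: taken
$t1=M[116]=20
$t2=(-40)-20=-60
$t3=116+4=120
$t5=5-1=4
cmp $t5, 4  (cmp 4,4)
bgt L1: not taken
halt.
Total executed instructions: 35.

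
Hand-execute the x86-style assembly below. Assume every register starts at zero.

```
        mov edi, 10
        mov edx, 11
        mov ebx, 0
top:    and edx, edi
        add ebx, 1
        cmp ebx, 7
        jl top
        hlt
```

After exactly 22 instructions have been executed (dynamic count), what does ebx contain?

5

mov edi, 10 → edi=10
mov edx, 11 → edx=11
mov ebx, 0 → ebx=0
and edx, edi → edx=11&10=10
add ebx, 1 → ebx=0+1=1
cmp ebx, 7  (cmp 1,7)
jl top: taken
and edx, edi → edx=10&10=10
add ebx, 1 → ebx=1+1=2
cmp ebx, 7  (cmp 2,7)
jl top: taken
and edx, edi → edx=10&10=10
add ebx, 1 → ebx=2+1=3
cmp ebx, 7  (cmp 3,7)
jl top: taken
and edx, edi → edx=10&10=10
add ebx, 1 → ebx=3+1=4
cmp ebx, 7  (cmp 4,7)
jl top: taken
and edx, edi → edx=10&10=10
add ebx, 1 → ebx=4+1=5
cmp ebx, 7  (cmp 5,7)
After step 22: ebx = 5.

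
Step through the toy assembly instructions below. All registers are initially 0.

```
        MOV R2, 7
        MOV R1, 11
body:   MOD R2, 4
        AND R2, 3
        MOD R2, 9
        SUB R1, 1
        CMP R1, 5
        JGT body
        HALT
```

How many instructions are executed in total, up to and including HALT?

39

after MOV R2, 7: R2=7
after MOV R1, 11: R1=11
after MOD R2, 4: R2=7%4=3
after AND R2, 3: R2=3&3=3
after MOD R2, 9: R2=3%9=3
after SUB R1, 1: R1=11-1=10
CMP R1, 5  (cmp 10,5)
JGT body: taken
after MOD R2, 4: R2=3%4=3
after AND R2, 3: R2=3&3=3
after MOD R2, 9: R2=3%9=3
after SUB R1, 1: R1=10-1=9
CMP R1, 5  (cmp 9,5)
JGT body: taken
after MOD R2, 4: R2=3%4=3
after AND R2, 3: R2=3&3=3
after MOD R2, 9: R2=3%9=3
after SUB R1, 1: R1=9-1=8
CMP R1, 5  (cmp 8,5)
JGT body: taken
after MOD R2, 4: R2=3%4=3
after AND R2, 3: R2=3&3=3
after MOD R2, 9: R2=3%9=3
after SUB R1, 1: R1=8-1=7
CMP R1, 5  (cmp 7,5)
JGT body: taken
after MOD R2, 4: R2=3%4=3
after AND R2, 3: R2=3&3=3
after MOD R2, 9: R2=3%9=3
after SUB R1, 1: R1=7-1=6
CMP R1, 5  (cmp 6,5)
JGT body: taken
after MOD R2, 4: R2=3%4=3
after AND R2, 3: R2=3&3=3
after MOD R2, 9: R2=3%9=3
after SUB R1, 1: R1=6-1=5
CMP R1, 5  (cmp 5,5)
JGT body: not taken
halt.
Total executed instructions: 39.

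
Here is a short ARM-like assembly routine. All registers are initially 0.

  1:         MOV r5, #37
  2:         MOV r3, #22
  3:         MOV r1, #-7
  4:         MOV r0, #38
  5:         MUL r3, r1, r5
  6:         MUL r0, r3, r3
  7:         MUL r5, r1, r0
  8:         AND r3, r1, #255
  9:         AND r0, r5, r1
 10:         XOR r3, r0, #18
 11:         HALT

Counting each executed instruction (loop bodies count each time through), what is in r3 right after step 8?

MOV r5, #37 → r5=37
MOV r3, #22 → r3=22
MOV r1, #-7 → r1=-7
MOV r0, #38 → r0=38
MUL r3, r1, r5 → r3=(-7)*37=-259
MUL r0, r3, r3 → r0=(-259)*(-259)=67081
MUL r5, r1, r0 → r5=(-7)*67081=-469567
AND r3, r1, #255 → r3=(-7)&255=249
After step 8: r3 = 249.

249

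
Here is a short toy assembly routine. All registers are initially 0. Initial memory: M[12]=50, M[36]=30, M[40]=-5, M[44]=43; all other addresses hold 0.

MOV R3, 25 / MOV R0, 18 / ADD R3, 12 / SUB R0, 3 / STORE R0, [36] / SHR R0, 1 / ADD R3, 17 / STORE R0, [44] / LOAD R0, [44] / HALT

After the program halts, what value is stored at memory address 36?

15

MOV R3, 25 → R3=25
MOV R0, 18 → R0=18
ADD R3, 12 → R3=25+12=37
SUB R0, 3 → R0=18-3=15
STORE R0, [36] → M[36]=15
SHR R0, 1 → R0=15>>1=7
ADD R3, 17 → R3=37+17=54
STORE R0, [44] → M[44]=7
LOAD R0, [44] → R0=M[44]=7
halt.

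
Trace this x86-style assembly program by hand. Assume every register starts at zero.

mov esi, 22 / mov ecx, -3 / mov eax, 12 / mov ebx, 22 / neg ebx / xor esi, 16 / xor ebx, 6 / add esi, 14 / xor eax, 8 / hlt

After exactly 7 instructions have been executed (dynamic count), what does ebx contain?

-20

after mov esi, 22: esi=22
after mov ecx, -3: ecx=-3
after mov eax, 12: eax=12
after mov ebx, 22: ebx=22
after neg ebx: ebx=-(22)=-22
after xor esi, 16: esi=22^16=6
after xor ebx, 6: ebx=(-22)^6=-20
After step 7: ebx = -20.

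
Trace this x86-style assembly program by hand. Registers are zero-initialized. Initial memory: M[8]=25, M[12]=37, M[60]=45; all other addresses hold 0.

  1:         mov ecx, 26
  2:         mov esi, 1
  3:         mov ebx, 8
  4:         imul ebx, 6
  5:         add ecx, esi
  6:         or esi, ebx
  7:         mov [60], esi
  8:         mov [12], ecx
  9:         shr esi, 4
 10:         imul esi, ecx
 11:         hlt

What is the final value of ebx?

after mov ecx, 26: ecx=26
after mov esi, 1: esi=1
after mov ebx, 8: ebx=8
after imul ebx, 6: ebx=8*6=48
after add ecx, esi: ecx=26+1=27
after or esi, ebx: esi=1|48=49
mov [60], esi → M[60]=49
mov [12], ecx → M[12]=27
after shr esi, 4: esi=49>>4=3
after imul esi, ecx: esi=3*27=81
halt.

48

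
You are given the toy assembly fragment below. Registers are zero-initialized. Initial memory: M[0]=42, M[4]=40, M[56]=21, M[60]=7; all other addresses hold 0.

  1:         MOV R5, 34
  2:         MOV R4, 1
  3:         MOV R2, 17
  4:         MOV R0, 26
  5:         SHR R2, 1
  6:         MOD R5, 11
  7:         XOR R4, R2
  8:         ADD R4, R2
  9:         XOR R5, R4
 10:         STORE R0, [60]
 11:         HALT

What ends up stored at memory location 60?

26

after MOV R5, 34: R5=34
after MOV R4, 1: R4=1
after MOV R2, 17: R2=17
after MOV R0, 26: R0=26
after SHR R2, 1: R2=17>>1=8
after MOD R5, 11: R5=34%11=1
after XOR R4, R2: R4=1^8=9
after ADD R4, R2: R4=9+8=17
after XOR R5, R4: R5=1^17=16
STORE R0, [60] → M[60]=26
halt.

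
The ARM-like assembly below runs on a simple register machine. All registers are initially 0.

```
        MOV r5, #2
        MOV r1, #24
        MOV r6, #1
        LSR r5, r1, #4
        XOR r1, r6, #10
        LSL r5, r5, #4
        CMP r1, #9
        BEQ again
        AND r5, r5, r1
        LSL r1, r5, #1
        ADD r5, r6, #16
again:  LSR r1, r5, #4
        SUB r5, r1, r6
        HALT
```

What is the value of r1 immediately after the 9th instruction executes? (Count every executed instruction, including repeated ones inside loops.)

MOV r5, #2 → r5=2
MOV r1, #24 → r1=24
MOV r6, #1 → r6=1
LSR r5, r1, #4 → r5=24>>4=1
XOR r1, r6, #10 → r1=1^10=11
LSL r5, r5, #4 → r5=1<<4=16
CMP r1, #9  (cmp 11,9)
BEQ again: not taken
AND r5, r5, r1 → r5=16&11=0
After step 9: r1 = 11.

11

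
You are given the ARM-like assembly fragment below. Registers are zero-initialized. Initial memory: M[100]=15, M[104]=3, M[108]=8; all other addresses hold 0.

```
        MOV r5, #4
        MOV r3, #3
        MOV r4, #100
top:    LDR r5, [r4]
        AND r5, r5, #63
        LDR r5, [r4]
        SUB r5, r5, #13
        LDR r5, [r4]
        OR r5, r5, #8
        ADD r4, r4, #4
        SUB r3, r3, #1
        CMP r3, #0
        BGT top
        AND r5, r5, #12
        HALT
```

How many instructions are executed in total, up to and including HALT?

r5=4
r3=3
r4=100
r5=M[100]=15
r5=15&63=15
r5=M[100]=15
r5=15-13=2
r5=M[100]=15
r5=15|8=15
r4=100+4=104
r3=3-1=2
CMP r3, #0  (cmp 2,0)
BGT top: taken
r5=M[104]=3
r5=3&63=3
r5=M[104]=3
r5=3-13=-10
r5=M[104]=3
r5=3|8=11
r4=104+4=108
r3=2-1=1
CMP r3, #0  (cmp 1,0)
BGT top: taken
r5=M[108]=8
r5=8&63=8
r5=M[108]=8
r5=8-13=-5
r5=M[108]=8
r5=8|8=8
r4=108+4=112
r3=1-1=0
CMP r3, #0  (cmp 0,0)
BGT top: not taken
r5=8&12=8
halt.
Total executed instructions: 35.

35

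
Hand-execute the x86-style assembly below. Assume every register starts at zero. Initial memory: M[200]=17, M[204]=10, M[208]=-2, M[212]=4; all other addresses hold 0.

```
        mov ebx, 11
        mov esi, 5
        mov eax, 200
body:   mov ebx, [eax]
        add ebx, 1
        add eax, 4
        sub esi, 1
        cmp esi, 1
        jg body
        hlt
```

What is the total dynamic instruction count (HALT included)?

28

mov ebx, 11 → ebx=11
mov esi, 5 → esi=5
mov eax, 200 → eax=200
mov ebx, [eax] → ebx=M[200]=17
add ebx, 1 → ebx=17+1=18
add eax, 4 → eax=200+4=204
sub esi, 1 → esi=5-1=4
cmp esi, 1  (cmp 4,1)
jg body: taken
mov ebx, [eax] → ebx=M[204]=10
add ebx, 1 → ebx=10+1=11
add eax, 4 → eax=204+4=208
sub esi, 1 → esi=4-1=3
cmp esi, 1  (cmp 3,1)
jg body: taken
mov ebx, [eax] → ebx=M[208]=-2
add ebx, 1 → ebx=(-2)+1=-1
add eax, 4 → eax=208+4=212
sub esi, 1 → esi=3-1=2
cmp esi, 1  (cmp 2,1)
jg body: taken
mov ebx, [eax] → ebx=M[212]=4
add ebx, 1 → ebx=4+1=5
add eax, 4 → eax=212+4=216
sub esi, 1 → esi=2-1=1
cmp esi, 1  (cmp 1,1)
jg body: not taken
halt.
Total executed instructions: 28.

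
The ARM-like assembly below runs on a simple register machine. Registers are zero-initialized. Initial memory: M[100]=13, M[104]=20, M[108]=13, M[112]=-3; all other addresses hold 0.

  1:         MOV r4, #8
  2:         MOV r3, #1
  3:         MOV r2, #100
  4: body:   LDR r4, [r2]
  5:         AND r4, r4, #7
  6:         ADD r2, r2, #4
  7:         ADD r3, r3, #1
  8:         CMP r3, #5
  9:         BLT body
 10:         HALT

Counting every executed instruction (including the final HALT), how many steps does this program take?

r4=8
r3=1
r2=100
r4=M[100]=13
r4=13&7=5
r2=100+4=104
r3=1+1=2
CMP r3, #5  (cmp 2,5)
BLT body: taken
r4=M[104]=20
r4=20&7=4
r2=104+4=108
r3=2+1=3
CMP r3, #5  (cmp 3,5)
BLT body: taken
r4=M[108]=13
r4=13&7=5
r2=108+4=112
r3=3+1=4
CMP r3, #5  (cmp 4,5)
BLT body: taken
r4=M[112]=-3
r4=(-3)&7=5
r2=112+4=116
r3=4+1=5
CMP r3, #5  (cmp 5,5)
BLT body: not taken
halt.
Total executed instructions: 28.

28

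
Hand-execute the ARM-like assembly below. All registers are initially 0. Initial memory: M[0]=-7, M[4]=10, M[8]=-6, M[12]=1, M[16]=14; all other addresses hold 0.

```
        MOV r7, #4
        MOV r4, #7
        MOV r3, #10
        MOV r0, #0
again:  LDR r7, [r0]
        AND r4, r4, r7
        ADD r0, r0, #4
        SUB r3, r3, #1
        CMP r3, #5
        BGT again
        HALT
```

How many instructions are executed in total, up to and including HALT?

after MOV r7, #4: r7=4
after MOV r4, #7: r4=7
after MOV r3, #10: r3=10
after MOV r0, #0: r0=0
after LDR r7, [r0]: r7=M[0]=-7
after AND r4, r4, r7: r4=7&(-7)=1
after ADD r0, r0, #4: r0=0+4=4
after SUB r3, r3, #1: r3=10-1=9
CMP r3, #5  (cmp 9,5)
BGT again: taken
after LDR r7, [r0]: r7=M[4]=10
after AND r4, r4, r7: r4=1&10=0
after ADD r0, r0, #4: r0=4+4=8
after SUB r3, r3, #1: r3=9-1=8
CMP r3, #5  (cmp 8,5)
BGT again: taken
after LDR r7, [r0]: r7=M[8]=-6
after AND r4, r4, r7: r4=0&(-6)=0
after ADD r0, r0, #4: r0=8+4=12
after SUB r3, r3, #1: r3=8-1=7
CMP r3, #5  (cmp 7,5)
BGT again: taken
after LDR r7, [r0]: r7=M[12]=1
after AND r4, r4, r7: r4=0&1=0
after ADD r0, r0, #4: r0=12+4=16
after SUB r3, r3, #1: r3=7-1=6
CMP r3, #5  (cmp 6,5)
BGT again: taken
after LDR r7, [r0]: r7=M[16]=14
after AND r4, r4, r7: r4=0&14=0
after ADD r0, r0, #4: r0=16+4=20
after SUB r3, r3, #1: r3=6-1=5
CMP r3, #5  (cmp 5,5)
BGT again: not taken
halt.
Total executed instructions: 35.

35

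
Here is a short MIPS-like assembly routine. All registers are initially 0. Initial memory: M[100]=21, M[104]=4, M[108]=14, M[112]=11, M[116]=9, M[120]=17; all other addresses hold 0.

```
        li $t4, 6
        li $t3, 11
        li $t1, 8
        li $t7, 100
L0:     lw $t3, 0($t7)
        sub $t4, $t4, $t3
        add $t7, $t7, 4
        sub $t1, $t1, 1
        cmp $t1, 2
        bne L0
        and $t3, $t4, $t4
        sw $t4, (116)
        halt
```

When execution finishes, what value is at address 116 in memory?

after li $t4, 6: $t4=6
after li $t3, 11: $t3=11
after li $t1, 8: $t1=8
after li $t7, 100: $t7=100
after lw $t3, 0($t7): $t3=M[100]=21
after sub $t4, $t4, $t3: $t4=6-21=-15
after add $t7, $t7, 4: $t7=100+4=104
after sub $t1, $t1, 1: $t1=8-1=7
cmp $t1, 2  (cmp 7,2)
bne L0: taken
after lw $t3, 0($t7): $t3=M[104]=4
after sub $t4, $t4, $t3: $t4=(-15)-4=-19
after add $t7, $t7, 4: $t7=104+4=108
after sub $t1, $t1, 1: $t1=7-1=6
cmp $t1, 2  (cmp 6,2)
bne L0: taken
after lw $t3, 0($t7): $t3=M[108]=14
after sub $t4, $t4, $t3: $t4=(-19)-14=-33
after add $t7, $t7, 4: $t7=108+4=112
after sub $t1, $t1, 1: $t1=6-1=5
cmp $t1, 2  (cmp 5,2)
bne L0: taken
after lw $t3, 0($t7): $t3=M[112]=11
after sub $t4, $t4, $t3: $t4=(-33)-11=-44
after add $t7, $t7, 4: $t7=112+4=116
after sub $t1, $t1, 1: $t1=5-1=4
cmp $t1, 2  (cmp 4,2)
bne L0: taken
after lw $t3, 0($t7): $t3=M[116]=9
after sub $t4, $t4, $t3: $t4=(-44)-9=-53
after add $t7, $t7, 4: $t7=116+4=120
after sub $t1, $t1, 1: $t1=4-1=3
cmp $t1, 2  (cmp 3,2)
bne L0: taken
after lw $t3, 0($t7): $t3=M[120]=17
after sub $t4, $t4, $t3: $t4=(-53)-17=-70
after add $t7, $t7, 4: $t7=120+4=124
after sub $t1, $t1, 1: $t1=3-1=2
cmp $t1, 2  (cmp 2,2)
bne L0: not taken
after and $t3, $t4, $t4: $t3=(-70)&(-70)=-70
sw $t4, (116) → M[116]=-70
halt.

-70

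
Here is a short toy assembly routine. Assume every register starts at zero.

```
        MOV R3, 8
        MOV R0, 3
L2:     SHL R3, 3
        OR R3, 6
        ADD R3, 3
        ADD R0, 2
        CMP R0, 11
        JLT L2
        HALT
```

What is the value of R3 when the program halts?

MOV R3, 8 → R3=8
MOV R0, 3 → R0=3
SHL R3, 3 → R3=8<<3=64
OR R3, 6 → R3=64|6=70
ADD R3, 3 → R3=70+3=73
ADD R0, 2 → R0=3+2=5
CMP R0, 11  (cmp 5,11)
JLT L2: taken
SHL R3, 3 → R3=73<<3=584
OR R3, 6 → R3=584|6=590
ADD R3, 3 → R3=590+3=593
ADD R0, 2 → R0=5+2=7
CMP R0, 11  (cmp 7,11)
JLT L2: taken
SHL R3, 3 → R3=593<<3=4744
OR R3, 6 → R3=4744|6=4750
ADD R3, 3 → R3=4750+3=4753
ADD R0, 2 → R0=7+2=9
CMP R0, 11  (cmp 9,11)
JLT L2: taken
SHL R3, 3 → R3=4753<<3=38024
OR R3, 6 → R3=38024|6=38030
ADD R3, 3 → R3=38030+3=38033
ADD R0, 2 → R0=9+2=11
CMP R0, 11  (cmp 11,11)
JLT L2: not taken
halt.

38033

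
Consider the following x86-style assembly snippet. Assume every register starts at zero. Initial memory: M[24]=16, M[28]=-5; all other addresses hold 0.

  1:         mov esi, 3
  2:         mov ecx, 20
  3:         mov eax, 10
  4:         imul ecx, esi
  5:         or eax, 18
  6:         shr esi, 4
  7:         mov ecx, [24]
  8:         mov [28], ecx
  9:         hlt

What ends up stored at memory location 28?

after mov esi, 3: esi=3
after mov ecx, 20: ecx=20
after mov eax, 10: eax=10
after imul ecx, esi: ecx=20*3=60
after or eax, 18: eax=10|18=26
after shr esi, 4: esi=3>>4=0
after mov ecx, [24]: ecx=M[24]=16
mov [28], ecx → M[28]=16
halt.

16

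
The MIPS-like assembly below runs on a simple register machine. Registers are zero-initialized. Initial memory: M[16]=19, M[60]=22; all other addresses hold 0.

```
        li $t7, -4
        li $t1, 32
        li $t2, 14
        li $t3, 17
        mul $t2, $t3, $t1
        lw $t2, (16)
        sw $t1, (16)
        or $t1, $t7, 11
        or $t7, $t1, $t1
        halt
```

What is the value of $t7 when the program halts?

-1

$t7=-4
$t1=32
$t2=14
$t3=17
$t2=17*32=544
$t2=M[16]=19
sw $t1, (16) → M[16]=32
$t1=(-4)|11=-1
$t7=(-1)|(-1)=-1
halt.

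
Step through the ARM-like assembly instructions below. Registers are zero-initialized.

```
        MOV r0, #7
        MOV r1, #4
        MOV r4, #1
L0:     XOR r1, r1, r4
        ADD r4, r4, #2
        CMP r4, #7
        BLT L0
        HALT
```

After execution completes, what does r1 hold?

3

r0=7
r1=4
r4=1
r1=4^1=5
r4=1+2=3
CMP r4, #7  (cmp 3,7)
BLT L0: taken
r1=5^3=6
r4=3+2=5
CMP r4, #7  (cmp 5,7)
BLT L0: taken
r1=6^5=3
r4=5+2=7
CMP r4, #7  (cmp 7,7)
BLT L0: not taken
halt.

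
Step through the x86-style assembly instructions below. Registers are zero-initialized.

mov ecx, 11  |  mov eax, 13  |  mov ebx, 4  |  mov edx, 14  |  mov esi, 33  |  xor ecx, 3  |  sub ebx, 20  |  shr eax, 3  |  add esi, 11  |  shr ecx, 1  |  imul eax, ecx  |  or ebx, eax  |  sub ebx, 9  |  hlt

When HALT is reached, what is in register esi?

44

mov ecx, 11 → ecx=11
mov eax, 13 → eax=13
mov ebx, 4 → ebx=4
mov edx, 14 → edx=14
mov esi, 33 → esi=33
xor ecx, 3 → ecx=11^3=8
sub ebx, 20 → ebx=4-20=-16
shr eax, 3 → eax=13>>3=1
add esi, 11 → esi=33+11=44
shr ecx, 1 → ecx=8>>1=4
imul eax, ecx → eax=1*4=4
or ebx, eax → ebx=(-16)|4=-12
sub ebx, 9 → ebx=(-12)-9=-21
halt.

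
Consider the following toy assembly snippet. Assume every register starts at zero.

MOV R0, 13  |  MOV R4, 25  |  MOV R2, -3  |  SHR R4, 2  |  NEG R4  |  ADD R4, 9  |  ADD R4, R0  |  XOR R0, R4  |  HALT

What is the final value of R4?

16

R0=13
R4=25
R2=-3
R4=25>>2=6
R4=-(6)=-6
R4=(-6)+9=3
R4=3+13=16
R0=13^16=29
halt.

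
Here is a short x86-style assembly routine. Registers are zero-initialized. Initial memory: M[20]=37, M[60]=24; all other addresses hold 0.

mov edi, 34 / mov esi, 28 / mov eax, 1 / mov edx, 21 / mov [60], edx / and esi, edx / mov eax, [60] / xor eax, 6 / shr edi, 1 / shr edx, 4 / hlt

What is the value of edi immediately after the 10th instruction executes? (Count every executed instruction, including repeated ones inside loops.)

mov edi, 34 → edi=34
mov esi, 28 → esi=28
mov eax, 1 → eax=1
mov edx, 21 → edx=21
mov [60], edx → M[60]=21
and esi, edx → esi=28&21=20
mov eax, [60] → eax=M[60]=21
xor eax, 6 → eax=21^6=19
shr edi, 1 → edi=34>>1=17
shr edx, 4 → edx=21>>4=1
After step 10: edi = 17.

17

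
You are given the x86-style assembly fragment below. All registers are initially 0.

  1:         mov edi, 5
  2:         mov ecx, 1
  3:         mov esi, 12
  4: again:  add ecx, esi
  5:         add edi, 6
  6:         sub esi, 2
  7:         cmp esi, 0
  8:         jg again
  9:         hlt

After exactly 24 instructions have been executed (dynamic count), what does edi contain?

29

edi=5
ecx=1
esi=12
ecx=1+12=13
edi=5+6=11
esi=12-2=10
cmp esi, 0  (cmp 10,0)
jg again: taken
ecx=13+10=23
edi=11+6=17
esi=10-2=8
cmp esi, 0  (cmp 8,0)
jg again: taken
ecx=23+8=31
edi=17+6=23
esi=8-2=6
cmp esi, 0  (cmp 6,0)
jg again: taken
ecx=31+6=37
edi=23+6=29
esi=6-2=4
cmp esi, 0  (cmp 4,0)
jg again: taken
ecx=37+4=41
After step 24: edi = 29.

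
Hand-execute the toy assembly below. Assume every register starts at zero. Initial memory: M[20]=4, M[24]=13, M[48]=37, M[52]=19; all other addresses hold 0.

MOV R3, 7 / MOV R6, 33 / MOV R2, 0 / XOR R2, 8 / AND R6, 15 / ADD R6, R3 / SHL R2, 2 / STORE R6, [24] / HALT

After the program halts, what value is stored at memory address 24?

8

after MOV R3, 7: R3=7
after MOV R6, 33: R6=33
after MOV R2, 0: R2=0
after XOR R2, 8: R2=0^8=8
after AND R6, 15: R6=33&15=1
after ADD R6, R3: R6=1+7=8
after SHL R2, 2: R2=8<<2=32
STORE R6, [24] → M[24]=8
halt.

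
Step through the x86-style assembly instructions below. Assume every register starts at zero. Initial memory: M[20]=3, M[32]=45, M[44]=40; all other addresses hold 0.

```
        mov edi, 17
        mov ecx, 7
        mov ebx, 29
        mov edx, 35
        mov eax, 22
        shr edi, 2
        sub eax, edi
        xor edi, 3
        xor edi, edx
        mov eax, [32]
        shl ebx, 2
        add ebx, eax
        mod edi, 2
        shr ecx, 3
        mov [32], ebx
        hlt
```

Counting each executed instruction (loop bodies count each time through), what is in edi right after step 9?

36

edi=17
ecx=7
ebx=29
edx=35
eax=22
edi=17>>2=4
eax=22-4=18
edi=4^3=7
edi=7^35=36
After step 9: edi = 36.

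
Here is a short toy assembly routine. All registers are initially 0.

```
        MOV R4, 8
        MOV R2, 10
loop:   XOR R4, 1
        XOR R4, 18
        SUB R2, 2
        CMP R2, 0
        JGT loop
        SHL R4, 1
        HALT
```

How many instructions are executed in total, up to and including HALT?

R4=8
R2=10
R4=8^1=9
R4=9^18=27
R2=10-2=8
CMP R2, 0  (cmp 8,0)
JGT loop: taken
R4=27^1=26
R4=26^18=8
R2=8-2=6
CMP R2, 0  (cmp 6,0)
JGT loop: taken
R4=8^1=9
R4=9^18=27
R2=6-2=4
CMP R2, 0  (cmp 4,0)
JGT loop: taken
R4=27^1=26
R4=26^18=8
R2=4-2=2
CMP R2, 0  (cmp 2,0)
JGT loop: taken
R4=8^1=9
R4=9^18=27
R2=2-2=0
CMP R2, 0  (cmp 0,0)
JGT loop: not taken
R4=27<<1=54
halt.
Total executed instructions: 29.

29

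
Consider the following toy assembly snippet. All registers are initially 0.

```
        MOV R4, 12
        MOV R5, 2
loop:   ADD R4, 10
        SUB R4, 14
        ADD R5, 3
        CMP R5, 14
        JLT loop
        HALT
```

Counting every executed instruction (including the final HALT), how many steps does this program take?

23

MOV R4, 12 → R4=12
MOV R5, 2 → R5=2
ADD R4, 10 → R4=12+10=22
SUB R4, 14 → R4=22-14=8
ADD R5, 3 → R5=2+3=5
CMP R5, 14  (cmp 5,14)
JLT loop: taken
ADD R4, 10 → R4=8+10=18
SUB R4, 14 → R4=18-14=4
ADD R5, 3 → R5=5+3=8
CMP R5, 14  (cmp 8,14)
JLT loop: taken
ADD R4, 10 → R4=4+10=14
SUB R4, 14 → R4=14-14=0
ADD R5, 3 → R5=8+3=11
CMP R5, 14  (cmp 11,14)
JLT loop: taken
ADD R4, 10 → R4=0+10=10
SUB R4, 14 → R4=10-14=-4
ADD R5, 3 → R5=11+3=14
CMP R5, 14  (cmp 14,14)
JLT loop: not taken
halt.
Total executed instructions: 23.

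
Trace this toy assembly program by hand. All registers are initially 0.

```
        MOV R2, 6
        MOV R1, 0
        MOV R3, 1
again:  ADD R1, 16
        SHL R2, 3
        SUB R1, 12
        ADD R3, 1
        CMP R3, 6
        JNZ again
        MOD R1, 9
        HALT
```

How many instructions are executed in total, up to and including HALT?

R2=6
R1=0
R3=1
R1=0+16=16
R2=6<<3=48
R1=16-12=4
R3=1+1=2
CMP R3, 6  (cmp 2,6)
JNZ again: taken
R1=4+16=20
R2=48<<3=384
R1=20-12=8
R3=2+1=3
CMP R3, 6  (cmp 3,6)
JNZ again: taken
R1=8+16=24
R2=384<<3=3072
R1=24-12=12
R3=3+1=4
CMP R3, 6  (cmp 4,6)
JNZ again: taken
R1=12+16=28
R2=3072<<3=24576
R1=28-12=16
R3=4+1=5
CMP R3, 6  (cmp 5,6)
JNZ again: taken
R1=16+16=32
R2=24576<<3=196608
R1=32-12=20
R3=5+1=6
CMP R3, 6  (cmp 6,6)
JNZ again: not taken
R1=20%9=2
halt.
Total executed instructions: 35.

35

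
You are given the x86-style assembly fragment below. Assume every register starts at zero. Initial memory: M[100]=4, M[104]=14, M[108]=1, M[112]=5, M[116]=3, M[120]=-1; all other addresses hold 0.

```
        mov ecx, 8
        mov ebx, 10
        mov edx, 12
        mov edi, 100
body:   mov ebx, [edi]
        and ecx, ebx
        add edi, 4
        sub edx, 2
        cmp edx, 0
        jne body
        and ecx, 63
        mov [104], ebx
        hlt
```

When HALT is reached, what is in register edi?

124

after mov ecx, 8: ecx=8
after mov ebx, 10: ebx=10
after mov edx, 12: edx=12
after mov edi, 100: edi=100
after mov ebx, [edi]: ebx=M[100]=4
after and ecx, ebx: ecx=8&4=0
after add edi, 4: edi=100+4=104
after sub edx, 2: edx=12-2=10
cmp edx, 0  (cmp 10,0)
jne body: taken
after mov ebx, [edi]: ebx=M[104]=14
after and ecx, ebx: ecx=0&14=0
after add edi, 4: edi=104+4=108
after sub edx, 2: edx=10-2=8
cmp edx, 0  (cmp 8,0)
jne body: taken
after mov ebx, [edi]: ebx=M[108]=1
after and ecx, ebx: ecx=0&1=0
after add edi, 4: edi=108+4=112
after sub edx, 2: edx=8-2=6
cmp edx, 0  (cmp 6,0)
jne body: taken
after mov ebx, [edi]: ebx=M[112]=5
after and ecx, ebx: ecx=0&5=0
after add edi, 4: edi=112+4=116
after sub edx, 2: edx=6-2=4
cmp edx, 0  (cmp 4,0)
jne body: taken
after mov ebx, [edi]: ebx=M[116]=3
after and ecx, ebx: ecx=0&3=0
after add edi, 4: edi=116+4=120
after sub edx, 2: edx=4-2=2
cmp edx, 0  (cmp 2,0)
jne body: taken
after mov ebx, [edi]: ebx=M[120]=-1
after and ecx, ebx: ecx=0&(-1)=0
after add edi, 4: edi=120+4=124
after sub edx, 2: edx=2-2=0
cmp edx, 0  (cmp 0,0)
jne body: not taken
after and ecx, 63: ecx=0&63=0
mov [104], ebx → M[104]=-1
halt.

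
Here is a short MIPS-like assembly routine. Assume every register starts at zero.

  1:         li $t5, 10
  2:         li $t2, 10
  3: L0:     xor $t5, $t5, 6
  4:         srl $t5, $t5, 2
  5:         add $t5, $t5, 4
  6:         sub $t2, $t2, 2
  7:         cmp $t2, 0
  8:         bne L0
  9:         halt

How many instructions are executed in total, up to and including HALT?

li $t5, 10 → $t5=10
li $t2, 10 → $t2=10
xor $t5, $t5, 6 → $t5=10^6=12
srl $t5, $t5, 2 → $t5=12>>2=3
add $t5, $t5, 4 → $t5=3+4=7
sub $t2, $t2, 2 → $t2=10-2=8
cmp $t2, 0  (cmp 8,0)
bne L0: taken
xor $t5, $t5, 6 → $t5=7^6=1
srl $t5, $t5, 2 → $t5=1>>2=0
add $t5, $t5, 4 → $t5=0+4=4
sub $t2, $t2, 2 → $t2=8-2=6
cmp $t2, 0  (cmp 6,0)
bne L0: taken
xor $t5, $t5, 6 → $t5=4^6=2
srl $t5, $t5, 2 → $t5=2>>2=0
add $t5, $t5, 4 → $t5=0+4=4
sub $t2, $t2, 2 → $t2=6-2=4
cmp $t2, 0  (cmp 4,0)
bne L0: taken
xor $t5, $t5, 6 → $t5=4^6=2
srl $t5, $t5, 2 → $t5=2>>2=0
add $t5, $t5, 4 → $t5=0+4=4
sub $t2, $t2, 2 → $t2=4-2=2
cmp $t2, 0  (cmp 2,0)
bne L0: taken
xor $t5, $t5, 6 → $t5=4^6=2
srl $t5, $t5, 2 → $t5=2>>2=0
add $t5, $t5, 4 → $t5=0+4=4
sub $t2, $t2, 2 → $t2=2-2=0
cmp $t2, 0  (cmp 0,0)
bne L0: not taken
halt.
Total executed instructions: 33.

33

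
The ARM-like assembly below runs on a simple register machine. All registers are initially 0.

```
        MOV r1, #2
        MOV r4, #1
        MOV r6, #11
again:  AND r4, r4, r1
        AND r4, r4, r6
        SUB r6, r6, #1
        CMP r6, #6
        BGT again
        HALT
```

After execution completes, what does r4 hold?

0

after MOV r1, #2: r1=2
after MOV r4, #1: r4=1
after MOV r6, #11: r6=11
after AND r4, r4, r1: r4=1&2=0
after AND r4, r4, r6: r4=0&11=0
after SUB r6, r6, #1: r6=11-1=10
CMP r6, #6  (cmp 10,6)
BGT again: taken
after AND r4, r4, r1: r4=0&2=0
after AND r4, r4, r6: r4=0&10=0
after SUB r6, r6, #1: r6=10-1=9
CMP r6, #6  (cmp 9,6)
BGT again: taken
after AND r4, r4, r1: r4=0&2=0
after AND r4, r4, r6: r4=0&9=0
after SUB r6, r6, #1: r6=9-1=8
CMP r6, #6  (cmp 8,6)
BGT again: taken
after AND r4, r4, r1: r4=0&2=0
after AND r4, r4, r6: r4=0&8=0
after SUB r6, r6, #1: r6=8-1=7
CMP r6, #6  (cmp 7,6)
BGT again: taken
after AND r4, r4, r1: r4=0&2=0
after AND r4, r4, r6: r4=0&7=0
after SUB r6, r6, #1: r6=7-1=6
CMP r6, #6  (cmp 6,6)
BGT again: not taken
halt.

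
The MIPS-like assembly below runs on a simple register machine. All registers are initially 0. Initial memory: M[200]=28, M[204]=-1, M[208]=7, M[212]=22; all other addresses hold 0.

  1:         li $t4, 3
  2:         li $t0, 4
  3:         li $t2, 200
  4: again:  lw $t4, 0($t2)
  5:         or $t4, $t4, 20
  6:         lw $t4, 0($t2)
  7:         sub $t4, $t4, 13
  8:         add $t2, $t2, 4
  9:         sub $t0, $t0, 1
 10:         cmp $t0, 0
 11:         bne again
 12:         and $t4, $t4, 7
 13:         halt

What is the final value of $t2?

216

after li $t4, 3: $t4=3
after li $t0, 4: $t0=4
after li $t2, 200: $t2=200
after lw $t4, 0($t2): $t4=M[200]=28
after or $t4, $t4, 20: $t4=28|20=28
after lw $t4, 0($t2): $t4=M[200]=28
after sub $t4, $t4, 13: $t4=28-13=15
after add $t2, $t2, 4: $t2=200+4=204
after sub $t0, $t0, 1: $t0=4-1=3
cmp $t0, 0  (cmp 3,0)
bne again: taken
after lw $t4, 0($t2): $t4=M[204]=-1
after or $t4, $t4, 20: $t4=(-1)|20=-1
after lw $t4, 0($t2): $t4=M[204]=-1
after sub $t4, $t4, 13: $t4=(-1)-13=-14
after add $t2, $t2, 4: $t2=204+4=208
after sub $t0, $t0, 1: $t0=3-1=2
cmp $t0, 0  (cmp 2,0)
bne again: taken
after lw $t4, 0($t2): $t4=M[208]=7
after or $t4, $t4, 20: $t4=7|20=23
after lw $t4, 0($t2): $t4=M[208]=7
after sub $t4, $t4, 13: $t4=7-13=-6
after add $t2, $t2, 4: $t2=208+4=212
after sub $t0, $t0, 1: $t0=2-1=1
cmp $t0, 0  (cmp 1,0)
bne again: taken
after lw $t4, 0($t2): $t4=M[212]=22
after or $t4, $t4, 20: $t4=22|20=22
after lw $t4, 0($t2): $t4=M[212]=22
after sub $t4, $t4, 13: $t4=22-13=9
after add $t2, $t2, 4: $t2=212+4=216
after sub $t0, $t0, 1: $t0=1-1=0
cmp $t0, 0  (cmp 0,0)
bne again: not taken
after and $t4, $t4, 7: $t4=9&7=1
halt.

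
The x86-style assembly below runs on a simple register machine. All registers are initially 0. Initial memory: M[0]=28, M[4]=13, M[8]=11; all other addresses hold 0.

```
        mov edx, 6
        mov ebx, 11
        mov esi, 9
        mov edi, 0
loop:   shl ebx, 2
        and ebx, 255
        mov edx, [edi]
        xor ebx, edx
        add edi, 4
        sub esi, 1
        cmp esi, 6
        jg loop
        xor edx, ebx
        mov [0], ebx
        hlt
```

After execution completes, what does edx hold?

edx=6
ebx=11
esi=9
edi=0
ebx=11<<2=44
ebx=44&255=44
edx=M[0]=28
ebx=44^28=48
edi=0+4=4
esi=9-1=8
cmp esi, 6  (cmp 8,6)
jg loop: taken
ebx=48<<2=192
ebx=192&255=192
edx=M[4]=13
ebx=192^13=205
edi=4+4=8
esi=8-1=7
cmp esi, 6  (cmp 7,6)
jg loop: taken
ebx=205<<2=820
ebx=820&255=52
edx=M[8]=11
ebx=52^11=63
edi=8+4=12
esi=7-1=6
cmp esi, 6  (cmp 6,6)
jg loop: not taken
edx=11^63=52
mov [0], ebx → M[0]=63
halt.

52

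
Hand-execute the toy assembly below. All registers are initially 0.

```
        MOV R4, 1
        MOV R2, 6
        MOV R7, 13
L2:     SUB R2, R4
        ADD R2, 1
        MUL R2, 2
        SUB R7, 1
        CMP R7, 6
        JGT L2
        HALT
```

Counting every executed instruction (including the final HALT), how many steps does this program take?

46

MOV R4, 1 → R4=1
MOV R2, 6 → R2=6
MOV R7, 13 → R7=13
SUB R2, R4 → R2=6-1=5
ADD R2, 1 → R2=5+1=6
MUL R2, 2 → R2=6*2=12
SUB R7, 1 → R7=13-1=12
CMP R7, 6  (cmp 12,6)
JGT L2: taken
SUB R2, R4 → R2=12-1=11
ADD R2, 1 → R2=11+1=12
MUL R2, 2 → R2=12*2=24
SUB R7, 1 → R7=12-1=11
CMP R7, 6  (cmp 11,6)
JGT L2: taken
SUB R2, R4 → R2=24-1=23
ADD R2, 1 → R2=23+1=24
MUL R2, 2 → R2=24*2=48
SUB R7, 1 → R7=11-1=10
CMP R7, 6  (cmp 10,6)
JGT L2: taken
SUB R2, R4 → R2=48-1=47
ADD R2, 1 → R2=47+1=48
MUL R2, 2 → R2=48*2=96
SUB R7, 1 → R7=10-1=9
CMP R7, 6  (cmp 9,6)
JGT L2: taken
SUB R2, R4 → R2=96-1=95
ADD R2, 1 → R2=95+1=96
MUL R2, 2 → R2=96*2=192
SUB R7, 1 → R7=9-1=8
CMP R7, 6  (cmp 8,6)
JGT L2: taken
SUB R2, R4 → R2=192-1=191
ADD R2, 1 → R2=191+1=192
MUL R2, 2 → R2=192*2=384
SUB R7, 1 → R7=8-1=7
CMP R7, 6  (cmp 7,6)
JGT L2: taken
SUB R2, R4 → R2=384-1=383
ADD R2, 1 → R2=383+1=384
MUL R2, 2 → R2=384*2=768
SUB R7, 1 → R7=7-1=6
CMP R7, 6  (cmp 6,6)
JGT L2: not taken
halt.
Total executed instructions: 46.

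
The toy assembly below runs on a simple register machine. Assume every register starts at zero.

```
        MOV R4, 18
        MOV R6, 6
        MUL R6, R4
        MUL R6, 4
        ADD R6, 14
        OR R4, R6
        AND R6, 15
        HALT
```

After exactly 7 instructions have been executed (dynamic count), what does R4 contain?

MOV R4, 18 → R4=18
MOV R6, 6 → R6=6
MUL R6, R4 → R6=6*18=108
MUL R6, 4 → R6=108*4=432
ADD R6, 14 → R6=432+14=446
OR R4, R6 → R4=18|446=446
AND R6, 15 → R6=446&15=14
After step 7: R4 = 446.

446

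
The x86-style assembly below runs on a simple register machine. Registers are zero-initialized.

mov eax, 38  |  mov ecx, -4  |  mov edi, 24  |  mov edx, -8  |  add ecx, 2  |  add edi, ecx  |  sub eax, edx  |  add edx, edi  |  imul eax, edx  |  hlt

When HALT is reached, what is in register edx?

14

after mov eax, 38: eax=38
after mov ecx, -4: ecx=-4
after mov edi, 24: edi=24
after mov edx, -8: edx=-8
after add ecx, 2: ecx=(-4)+2=-2
after add edi, ecx: edi=24+(-2)=22
after sub eax, edx: eax=38-(-8)=46
after add edx, edi: edx=(-8)+22=14
after imul eax, edx: eax=46*14=644
halt.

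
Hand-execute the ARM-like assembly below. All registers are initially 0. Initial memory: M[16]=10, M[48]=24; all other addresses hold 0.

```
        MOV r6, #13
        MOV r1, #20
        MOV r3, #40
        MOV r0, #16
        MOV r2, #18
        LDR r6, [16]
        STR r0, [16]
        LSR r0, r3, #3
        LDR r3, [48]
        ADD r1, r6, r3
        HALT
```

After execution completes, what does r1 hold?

34

after MOV r6, #13: r6=13
after MOV r1, #20: r1=20
after MOV r3, #40: r3=40
after MOV r0, #16: r0=16
after MOV r2, #18: r2=18
after LDR r6, [16]: r6=M[16]=10
STR r0, [16] → M[16]=16
after LSR r0, r3, #3: r0=40>>3=5
after LDR r3, [48]: r3=M[48]=24
after ADD r1, r6, r3: r1=10+24=34
halt.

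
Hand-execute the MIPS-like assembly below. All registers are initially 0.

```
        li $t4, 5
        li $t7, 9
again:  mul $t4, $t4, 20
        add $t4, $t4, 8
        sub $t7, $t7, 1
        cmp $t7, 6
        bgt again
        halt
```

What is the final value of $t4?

43368

$t4=5
$t7=9
$t4=5*20=100
$t4=100+8=108
$t7=9-1=8
cmp $t7, 6  (cmp 8,6)
bgt again: taken
$t4=108*20=2160
$t4=2160+8=2168
$t7=8-1=7
cmp $t7, 6  (cmp 7,6)
bgt again: taken
$t4=2168*20=43360
$t4=43360+8=43368
$t7=7-1=6
cmp $t7, 6  (cmp 6,6)
bgt again: not taken
halt.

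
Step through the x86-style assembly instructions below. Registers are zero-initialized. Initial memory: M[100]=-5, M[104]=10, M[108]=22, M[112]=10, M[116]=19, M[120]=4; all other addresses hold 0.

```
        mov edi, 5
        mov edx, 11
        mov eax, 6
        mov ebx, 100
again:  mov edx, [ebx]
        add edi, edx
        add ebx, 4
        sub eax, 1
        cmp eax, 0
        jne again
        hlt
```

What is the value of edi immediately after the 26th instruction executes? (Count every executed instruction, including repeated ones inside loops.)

42

edi=5
edx=11
eax=6
ebx=100
edx=M[100]=-5
edi=5+(-5)=0
ebx=100+4=104
eax=6-1=5
cmp eax, 0  (cmp 5,0)
jne again: taken
edx=M[104]=10
edi=0+10=10
ebx=104+4=108
eax=5-1=4
cmp eax, 0  (cmp 4,0)
jne again: taken
edx=M[108]=22
edi=10+22=32
ebx=108+4=112
eax=4-1=3
cmp eax, 0  (cmp 3,0)
jne again: taken
edx=M[112]=10
edi=32+10=42
ebx=112+4=116
eax=3-1=2
After step 26: edi = 42.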